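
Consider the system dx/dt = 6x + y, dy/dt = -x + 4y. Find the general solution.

Coefficient matrix A = [[6, 1], [-1, 4]].
Characteristic polynomial det(A - λI) = λ^2 - 10λ + 25 = 0.
Single eigenvalue λ = 5 with algebraic multiplicity 2.
Eigenvector v = (-1,1); generalized eigenvector w with (A-λI)w=v is (0,-1).
General solution: e^(5t)[K_1·v + K_2·(t·v + w)].

x(t) = -K_1e^(5t) - K_2te^(5t), y(t) = K_1e^(5t) + K_2te^(5t) - K_2e^(5t)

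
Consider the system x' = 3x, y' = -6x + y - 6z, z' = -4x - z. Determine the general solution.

Coefficient matrix A = [[3, 0, 0], [-6, 1, -6], [-4, 0, -1]].
det(A - λI) = 0 gives eigenvalues λ = 1, -1, 3.
For λ=1: eigenvector (0,1,0).
For λ=-1: eigenvector (0,3,1).
For λ=3: eigenvector (-1,0,1).
General solution: K_1e^(t)(0,1,0) + K_2e^(-t)(0,3,1) + K_3e^(3t)(-1,0,1).

x(t) = -K_3e^(3t), y(t) = K_1e^(t) + 3K_2e^(-t), z(t) = K_2e^(-t) + K_3e^(3t)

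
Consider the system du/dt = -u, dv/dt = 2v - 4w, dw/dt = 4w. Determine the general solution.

u(t) = K_1e^(-t), v(t) = K_2e^(2t) - 2K_3e^(4t), w(t) = K_3e^(4t)

Coefficient matrix A = [[-1, 0, 0], [0, 2, -4], [0, 0, 4]].
det(A - λI) = 0 gives eigenvalues λ = -1, 2, 4.
For λ=-1: eigenvector (1,0,0).
For λ=2: eigenvector (0,1,0).
For λ=4: eigenvector (0,-2,1).
General solution: K_1e^(-t)(1,0,0) + K_2e^(2t)(0,1,0) + K_3e^(4t)(0,-2,1).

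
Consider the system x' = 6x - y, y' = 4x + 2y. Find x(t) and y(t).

Coefficient matrix A = [[6, -1], [4, 2]].
Characteristic polynomial det(A - λI) = λ^2 - 8λ + 16 = 0.
Single eigenvalue λ = 4 with algebraic multiplicity 2.
Eigenvector v = (-1,-2); generalized eigenvector w with (A-λI)w=v is (-2,-3).
General solution: e^(4t)[c_1·v + c_2·(t·v + w)].

x(t) = -c_1e^(4t) - c_2te^(4t) - 2c_2e^(4t), y(t) = -2c_1e^(4t) - 2c_2te^(4t) - 3c_2e^(4t)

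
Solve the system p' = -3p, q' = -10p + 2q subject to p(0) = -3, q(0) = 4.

Coefficient matrix A = [[-3, 0], [-10, 2]].
Characteristic polynomial det(A - λI) = λ^2 + λ - 6 = 0.
Eigenvalues λ = -3, 2.
For λ=-3: (A-λI) row 2 is [-10, 5], so an eigenvector is (-1, -2).
For λ=2: (A-λI) row 1 is [-5, 0], so an eigenvector is (0, 1).
General solution: K_1e^(-3t)(-1,-2) + K_2e^(2t)(0,1).
Applying p(0)=-3, q(0)=4 gives K_1=3, K_2=10.

p(t) = -3e^(-3t), q(t) = 10e^(2t) - 6e^(-3t)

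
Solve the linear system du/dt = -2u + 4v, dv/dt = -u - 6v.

u(t) = -2C_1e^(-4t) - 2C_2te^(-4t) + C_2e^(-4t), v(t) = C_1e^(-4t) + C_2te^(-4t) - C_2e^(-4t)

Coefficient matrix A = [[-2, 4], [-1, -6]].
Characteristic polynomial det(A - λI) = λ^2 + 8λ + 16 = 0.
Single eigenvalue λ = -4 with algebraic multiplicity 2.
Eigenvector v = (-2,1); generalized eigenvector w with (A-λI)w=v is (1,-1).
General solution: e^(-4t)[C_1·v + C_2·(t·v + w)].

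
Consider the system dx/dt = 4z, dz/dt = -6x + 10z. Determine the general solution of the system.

x(t) = c_1e^(4t) + 2c_2e^(6t), z(t) = c_1e^(4t) + 3c_2e^(6t)

Coefficient matrix A = [[0, 4], [-6, 10]].
Characteristic polynomial det(A - λI) = λ^2 - 10λ + 24 = 0.
Eigenvalues λ = 4, 6.
For λ=4: (A-λI) row 1 is [-4, 4], so an eigenvector is (1, 1).
For λ=6: (A-λI) row 1 is [-6, 4], so an eigenvector is (2, 3).
General solution: c_1e^(4t)(1,1) + c_2e^(6t)(2,3).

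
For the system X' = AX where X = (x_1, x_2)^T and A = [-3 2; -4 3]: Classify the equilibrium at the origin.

saddle

A = [[-3,2],[-4,3]]; det(A-λI) = λ^2 - 1.
λ = 1, -1: opposite signs.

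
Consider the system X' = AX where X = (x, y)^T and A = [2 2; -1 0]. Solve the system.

Coefficient matrix A = [[2, 2], [-1, 0]].
Characteristic polynomial det(A - λI) = λ^2 - 2λ + 2 = 0.
Eigenvalues λ = 1 ± i (complex conjugate pair).
For λ=1+i: an eigenvector is (1,-1) - i(-1,0) = (1 + i, -1).
A real fundamental pair from Re and Im of e^((1+i)t)v: X_1 = e^(t)(cos(t)·(1,-1) + sin(t)·(-1,0)), X_2 = e^(t)(sin(t)·(1,-1) - cos(t)·(-1,0)).
General solution: K_1X_1 + K_2X_2.

x(t) = -K_1e^(t)sin(t) + K_1e^(t)cos(t) + K_2e^(t)sin(t) + K_2e^(t)cos(t), y(t) = -K_1e^(t)cos(t) - K_2e^(t)sin(t)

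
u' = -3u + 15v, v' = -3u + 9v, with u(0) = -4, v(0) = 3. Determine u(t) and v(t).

u(t) = 23e^(3t)sin(3t) - 4e^(3t)cos(3t), v(t) = 10e^(3t)sin(3t) + 3e^(3t)cos(3t)

Coefficient matrix A = [[-3, 15], [-3, 9]].
Characteristic polynomial det(A - λI) = λ^2 - 6λ + 18 = 0.
Eigenvalues λ = 3 ± 3i (complex conjugate pair).
For λ=3+3i: an eigenvector is (2,1) - i(1,0) = (2 - i, 1).
A real fundamental pair from Re and Im of e^((3+3i)t)v: X_1 = e^(3t)(cos(3t)·(2,1) + sin(3t)·(1,0)), X_2 = e^(3t)(sin(3t)·(2,1) - cos(3t)·(1,0)).
General solution: c_1X_1 + c_2X_2.
Applying u(0)=-4, v(0)=3 gives c_1=3, c_2=10.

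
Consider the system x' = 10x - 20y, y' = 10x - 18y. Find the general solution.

Coefficient matrix A = [[10, -20], [10, -18]].
Characteristic polynomial det(A - λI) = λ^2 + 8λ + 20 = 0.
Eigenvalues λ = -4 ± 2i (complex conjugate pair).
For λ=-4+2i: an eigenvector is (-3,-2) - i(-1,-1) = (-3 + i, -2 + i).
A real fundamental pair from Re and Im of e^((-4+2i)t)v: X_1 = e^(-4t)(cos(2t)·(-3,-2) + sin(2t)·(-1,-1)), X_2 = e^(-4t)(sin(2t)·(-3,-2) - cos(2t)·(-1,-1)).
General solution: c_1X_1 + c_2X_2.

x(t) = -c_1e^(-4t)sin(2t) - 3c_1e^(-4t)cos(2t) - 3c_2e^(-4t)sin(2t) + c_2e^(-4t)cos(2t), y(t) = -c_1e^(-4t)sin(2t) - 2c_1e^(-4t)cos(2t) - 2c_2e^(-4t)sin(2t) + c_2e^(-4t)cos(2t)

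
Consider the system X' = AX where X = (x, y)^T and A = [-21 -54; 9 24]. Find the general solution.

x(t) = 2c_1e^(6t) - 3c_2e^(-3t), y(t) = -c_1e^(6t) + c_2e^(-3t)

Coefficient matrix A = [[-21, -54], [9, 24]].
Characteristic polynomial det(A - λI) = λ^2 - 3λ - 18 = 0.
Eigenvalues λ = 6, -3.
For λ=6: (A-λI) row 1 is [-27, -54], so an eigenvector is (2, -1).
For λ=-3: (A-λI) row 1 is [-18, -54], so an eigenvector is (-3, 1).
General solution: c_1e^(6t)(2,-1) + c_2e^(-3t)(-3,1).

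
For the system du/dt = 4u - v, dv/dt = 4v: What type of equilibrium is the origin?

A = [[4,-1],[0,4]]; det(A-λI) = λ^2 - 8λ + 16.
repeated λ = 4 with a single eigenvector.

unstable improper node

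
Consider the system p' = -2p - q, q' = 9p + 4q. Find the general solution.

p(t) = C_1e^(t) + C_2te^(t) - C_2e^(t), q(t) = -3C_1e^(t) - 3C_2te^(t) + 2C_2e^(t)

Coefficient matrix A = [[-2, -1], [9, 4]].
Characteristic polynomial det(A - λI) = λ^2 - 2λ + 1 = 0.
Single eigenvalue λ = 1 with algebraic multiplicity 2.
Eigenvector v = (1,-3); generalized eigenvector w with (A-λI)w=v is (-1,2).
General solution: e^(t)[C_1·v + C_2·(t·v + w)].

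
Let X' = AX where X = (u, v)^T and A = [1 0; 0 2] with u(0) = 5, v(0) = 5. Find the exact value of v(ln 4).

80

A = [[1,0],[0,2]]; eigenvalues λ = 2, 1.
Eigenvectors: (0,1) for λ=2, (-1,0) for λ=1.
From the initial condition, c_1 = 5, c_2 = -5.
v(ln 4) = (5)(4^2)(1) + (-5)(4^1)(0) = 80.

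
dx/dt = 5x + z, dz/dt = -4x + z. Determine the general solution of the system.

Coefficient matrix A = [[5, 1], [-4, 1]].
Characteristic polynomial det(A - λI) = λ^2 - 6λ + 9 = 0.
Single eigenvalue λ = 3 with algebraic multiplicity 2.
Eigenvector v = (-1,2); generalized eigenvector w with (A-λI)w=v is (0,-1).
General solution: e^(3t)[C_1·v + C_2·(t·v + w)].

x(t) = -C_1e^(3t) - C_2te^(3t), z(t) = 2C_1e^(3t) + 2C_2te^(3t) - C_2e^(3t)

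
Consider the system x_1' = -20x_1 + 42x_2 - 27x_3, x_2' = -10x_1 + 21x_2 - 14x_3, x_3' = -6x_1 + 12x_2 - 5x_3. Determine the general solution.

x_1(t) = -11K_1e^(-2t) + 15K_2e^(-3t) + 2K_3e^(t), x_2(t) = -6K_1e^(-2t) + 8K_2e^(-3t) + K_3e^(t), x_3(t) = -2K_1e^(-2t) + 3K_2e^(-3t)

Coefficient matrix A = [[-20, 42, -27], [-10, 21, -14], [-6, 12, -5]].
det(A - λI) = 0 gives eigenvalues λ = -2, -3, 1.
For λ=-2: eigenvector (-11,-6,-2).
For λ=-3: eigenvector (15,8,3).
For λ=1: eigenvector (2,1,0).
General solution: K_1e^(-2t)(-11,-6,-2) + K_2e^(-3t)(15,8,3) + K_3e^(t)(2,1,0).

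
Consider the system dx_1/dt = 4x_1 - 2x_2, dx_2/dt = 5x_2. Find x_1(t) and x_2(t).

Coefficient matrix A = [[4, -2], [0, 5]].
Characteristic polynomial det(A - λI) = λ^2 - 9λ + 20 = 0.
Eigenvalues λ = 4, 5.
For λ=4: (A-λI) row 1 is [0, -2], so an eigenvector is (1, 0).
For λ=5: (A-λI) row 1 is [-1, -2], so an eigenvector is (-2, 1).
General solution: K_1e^(4t)(1,0) + K_2e^(5t)(-2,1).

x_1(t) = K_1e^(4t) - 2K_2e^(5t), x_2(t) = K_2e^(5t)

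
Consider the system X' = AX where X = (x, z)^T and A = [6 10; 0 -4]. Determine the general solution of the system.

Coefficient matrix A = [[6, 10], [0, -4]].
Characteristic polynomial det(A - λI) = λ^2 - 2λ - 24 = 0.
Eigenvalues λ = 6, -4.
For λ=6: (A-λI) row 1 is [0, 10], so an eigenvector is (-1, 0).
For λ=-4: (A-λI) row 1 is [10, 10], so an eigenvector is (-1, 1).
General solution: K_1e^(6t)(-1,0) + K_2e^(-4t)(-1,1).

x(t) = -K_1e^(6t) - K_2e^(-4t), z(t) = K_2e^(-4t)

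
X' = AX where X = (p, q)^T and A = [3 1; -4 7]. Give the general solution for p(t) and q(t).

p(t) = -K_1e^(5t) - K_2te^(5t) - K_2e^(5t), q(t) = -2K_1e^(5t) - 2K_2te^(5t) - 3K_2e^(5t)

Coefficient matrix A = [[3, 1], [-4, 7]].
Characteristic polynomial det(A - λI) = λ^2 - 10λ + 25 = 0.
Single eigenvalue λ = 5 with algebraic multiplicity 2.
Eigenvector v = (-1,-2); generalized eigenvector w with (A-λI)w=v is (-1,-3).
General solution: e^(5t)[K_1·v + K_2·(t·v + w)].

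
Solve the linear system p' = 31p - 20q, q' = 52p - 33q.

p(t) = K_1e^(-t)sin(4t) + 2K_1e^(-t)cos(4t) + 2K_2e^(-t)sin(4t) - K_2e^(-t)cos(4t), q(t) = 2K_1e^(-t)sin(4t) + 3K_1e^(-t)cos(4t) + 3K_2e^(-t)sin(4t) - 2K_2e^(-t)cos(4t)

Coefficient matrix A = [[31, -20], [52, -33]].
Characteristic polynomial det(A - λI) = λ^2 + 2λ + 17 = 0.
Eigenvalues λ = -1 ± 4i (complex conjugate pair).
For λ=-1+4i: an eigenvector is (2,3) - i(1,2) = (2 - i, 3 - 2i).
A real fundamental pair from Re and Im of e^((-1+4i)t)v: X_1 = e^(-t)(cos(4t)·(2,3) + sin(4t)·(1,2)), X_2 = e^(-t)(sin(4t)·(2,3) - cos(4t)·(1,2)).
General solution: K_1X_1 + K_2X_2.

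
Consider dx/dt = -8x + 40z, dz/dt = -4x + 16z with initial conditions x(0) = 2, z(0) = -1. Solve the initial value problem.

Coefficient matrix A = [[-8, 40], [-4, 16]].
Characteristic polynomial det(A - λI) = λ^2 - 8λ + 32 = 0.
Eigenvalues λ = 4 ± 4i (complex conjugate pair).
For λ=4+4i: an eigenvector is (3,1) - i(1,0) = (3 - i, 1).
A real fundamental pair from Re and Im of e^((4+4i)t)v: X_1 = e^(4t)(cos(4t)·(3,1) + sin(4t)·(1,0)), X_2 = e^(4t)(sin(4t)·(3,1) - cos(4t)·(1,0)).
General solution: K_1X_1 + K_2X_2.
Applying x(0)=2, z(0)=-1 gives K_1=-1, K_2=-5.

x(t) = -16e^(4t)sin(4t) + 2e^(4t)cos(4t), z(t) = -5e^(4t)sin(4t) - e^(4t)cos(4t)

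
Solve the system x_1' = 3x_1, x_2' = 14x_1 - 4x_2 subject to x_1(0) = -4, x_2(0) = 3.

x_1(t) = -4e^(3t), x_2(t) = -8e^(3t) + 11e^(-4t)

Coefficient matrix A = [[3, 0], [14, -4]].
Characteristic polynomial det(A - λI) = λ^2 + λ - 12 = 0.
Eigenvalues λ = 3, -4.
For λ=3: (A-λI) row 2 is [14, -7], so an eigenvector is (-1, -2).
For λ=-4: (A-λI) row 1 is [7, 0], so an eigenvector is (0, -1).
General solution: K_1e^(3t)(-1,-2) + K_2e^(-4t)(0,-1).
Applying x_1(0)=-4, x_2(0)=3 gives K_1=4, K_2=-11.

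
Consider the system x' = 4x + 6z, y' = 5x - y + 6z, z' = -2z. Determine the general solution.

x(t) = C_2e^(-2t) + C_3e^(4t), y(t) = C_1e^(-t) + C_2e^(-2t) + C_3e^(4t), z(t) = -C_2e^(-2t)

Coefficient matrix A = [[4, 0, 6], [5, -1, 6], [0, 0, -2]].
det(A - λI) = 0 gives eigenvalues λ = -1, -2, 4.
For λ=-1: eigenvector (0,1,0).
For λ=-2: eigenvector (1,1,-1).
For λ=4: eigenvector (1,1,0).
General solution: C_1e^(-t)(0,1,0) + C_2e^(-2t)(1,1,-1) + C_3e^(4t)(1,1,0).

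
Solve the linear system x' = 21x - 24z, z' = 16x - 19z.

x(t) = -3K_1e^(5t) - K_2e^(-3t), z(t) = -2K_1e^(5t) - K_2e^(-3t)

Coefficient matrix A = [[21, -24], [16, -19]].
Characteristic polynomial det(A - λI) = λ^2 - 2λ - 15 = 0.
Eigenvalues λ = 5, -3.
For λ=5: (A-λI) row 1 is [16, -24], so an eigenvector is (-3, -2).
For λ=-3: (A-λI) row 1 is [24, -24], so an eigenvector is (-1, -1).
General solution: K_1e^(5t)(-3,-2) + K_2e^(-3t)(-1,-1).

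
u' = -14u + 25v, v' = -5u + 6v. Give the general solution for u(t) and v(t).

Coefficient matrix A = [[-14, 25], [-5, 6]].
Characteristic polynomial det(A - λI) = λ^2 + 8λ + 41 = 0.
Eigenvalues λ = -4 ± 5i (complex conjugate pair).
For λ=-4+5i: an eigenvector is (-2,-1) - i(-1,0) = (-2 + i, -1).
A real fundamental pair from Re and Im of e^((-4+5i)t)v: X_1 = e^(-4t)(cos(5t)·(-2,-1) + sin(5t)·(-1,0)), X_2 = e^(-4t)(sin(5t)·(-2,-1) - cos(5t)·(-1,0)).
General solution: c_1X_1 + c_2X_2.

u(t) = -c_1e^(-4t)sin(5t) - 2c_1e^(-4t)cos(5t) - 2c_2e^(-4t)sin(5t) + c_2e^(-4t)cos(5t), v(t) = -c_1e^(-4t)cos(5t) - c_2e^(-4t)sin(5t)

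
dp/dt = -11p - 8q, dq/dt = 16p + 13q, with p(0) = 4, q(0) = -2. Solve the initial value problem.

p(t) = -2e^(5t) + 6e^(-3t), q(t) = 4e^(5t) - 6e^(-3t)

Coefficient matrix A = [[-11, -8], [16, 13]].
Characteristic polynomial det(A - λI) = λ^2 - 2λ - 15 = 0.
Eigenvalues λ = 5, -3.
For λ=5: (A-λI) row 1 is [-16, -8], so an eigenvector is (1, -2).
For λ=-3: (A-λI) row 1 is [-8, -8], so an eigenvector is (1, -1).
General solution: c_1e^(5t)(1,-2) + c_2e^(-3t)(1,-1).
Applying p(0)=4, q(0)=-2 gives c_1=-2, c_2=6.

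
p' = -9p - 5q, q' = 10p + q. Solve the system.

Coefficient matrix A = [[-9, -5], [10, 1]].
Characteristic polynomial det(A - λI) = λ^2 + 8λ + 41 = 0.
Eigenvalues λ = -4 ± 5i (complex conjugate pair).
For λ=-4+5i: an eigenvector is (0,1) - i(-1,1) = (0 + i, 1 - i).
A real fundamental pair from Re and Im of e^((-4+5i)t)v: X_1 = e^(-4t)(cos(5t)·(0,1) + sin(5t)·(-1,1)), X_2 = e^(-4t)(sin(5t)·(0,1) - cos(5t)·(-1,1)).
General solution: K_1X_1 + K_2X_2.

p(t) = -K_1e^(-4t)sin(5t) + K_2e^(-4t)cos(5t), q(t) = K_1e^(-4t)sin(5t) + K_1e^(-4t)cos(5t) + K_2e^(-4t)sin(5t) - K_2e^(-4t)cos(5t)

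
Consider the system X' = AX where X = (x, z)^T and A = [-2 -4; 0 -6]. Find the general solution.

Coefficient matrix A = [[-2, -4], [0, -6]].
Characteristic polynomial det(A - λI) = λ^2 + 8λ + 12 = 0.
Eigenvalues λ = -6, -2.
For λ=-6: (A-λI) row 1 is [4, -4], so an eigenvector is (1, 1).
For λ=-2: (A-λI) row 1 is [0, -4], so an eigenvector is (-1, 0).
General solution: c_1e^(-6t)(1,1) + c_2e^(-2t)(-1,0).

x(t) = c_1e^(-6t) - c_2e^(-2t), z(t) = c_1e^(-6t)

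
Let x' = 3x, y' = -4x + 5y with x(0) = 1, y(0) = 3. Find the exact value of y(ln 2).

48

A = [[3,0],[-4,5]]; eigenvalues λ = 5, 3.
Eigenvectors: (0,1) for λ=5, (1,2) for λ=3.
From the initial condition, c_1 = 1, c_2 = 1.
y(ln 2) = (1)(2^5)(1) + (1)(2^3)(2) = 48.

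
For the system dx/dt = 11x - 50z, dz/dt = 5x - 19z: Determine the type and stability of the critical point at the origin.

stable spiral

A = [[11,-50],[5,-19]]; det(A-λI) = λ^2 + 8λ + 41.
λ = -4 ± 5i: negative real part.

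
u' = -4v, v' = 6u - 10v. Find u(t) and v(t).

Coefficient matrix A = [[0, -4], [6, -10]].
Characteristic polynomial det(A - λI) = λ^2 + 10λ + 24 = 0.
Eigenvalues λ = -6, -4.
For λ=-6: (A-λI) row 1 is [6, -4], so an eigenvector is (2, 3).
For λ=-4: (A-λI) row 1 is [4, -4], so an eigenvector is (1, 1).
General solution: K_1e^(-6t)(2,3) + K_2e^(-4t)(1,1).

u(t) = 2K_1e^(-6t) + K_2e^(-4t), v(t) = 3K_1e^(-6t) + K_2e^(-4t)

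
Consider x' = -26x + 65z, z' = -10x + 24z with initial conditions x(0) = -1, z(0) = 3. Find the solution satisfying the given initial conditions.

x(t) = 44e^(-t)sin(5t) - e^(-t)cos(5t), z(t) = 17e^(-t)sin(5t) + 3e^(-t)cos(5t)

Coefficient matrix A = [[-26, 65], [-10, 24]].
Characteristic polynomial det(A - λI) = λ^2 + 2λ + 26 = 0.
Eigenvalues λ = -1 ± 5i (complex conjugate pair).
For λ=-1+5i: an eigenvector is (3,1) - i(-2,-1) = (3 + 2i, 1 + i).
A real fundamental pair from Re and Im of e^((-1+5i)t)v: X_1 = e^(-t)(cos(5t)·(3,1) + sin(5t)·(-2,-1)), X_2 = e^(-t)(sin(5t)·(3,1) - cos(5t)·(-2,-1)).
General solution: c_1X_1 + c_2X_2.
Applying x(0)=-1, z(0)=3 gives c_1=-7, c_2=10.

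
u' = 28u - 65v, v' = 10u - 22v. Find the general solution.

Coefficient matrix A = [[28, -65], [10, -22]].
Characteristic polynomial det(A - λI) = λ^2 - 6λ + 34 = 0.
Eigenvalues λ = 3 ± 5i (complex conjugate pair).
For λ=3+5i: an eigenvector is (-3,-1) - i(-2,-1) = (-3 + 2i, -1 + i).
A real fundamental pair from Re and Im of e^((3+5i)t)v: X_1 = e^(3t)(cos(5t)·(-3,-1) + sin(5t)·(-2,-1)), X_2 = e^(3t)(sin(5t)·(-3,-1) - cos(5t)·(-2,-1)).
General solution: C_1X_1 + C_2X_2.

u(t) = -2C_1e^(3t)sin(5t) - 3C_1e^(3t)cos(5t) - 3C_2e^(3t)sin(5t) + 2C_2e^(3t)cos(5t), v(t) = -C_1e^(3t)sin(5t) - C_1e^(3t)cos(5t) - C_2e^(3t)sin(5t) + C_2e^(3t)cos(5t)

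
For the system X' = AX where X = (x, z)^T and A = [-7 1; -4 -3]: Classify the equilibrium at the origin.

A = [[-7,1],[-4,-3]]; det(A-λI) = λ^2 + 10λ + 25.
repeated λ = -5 with a single eigenvector.

stable improper node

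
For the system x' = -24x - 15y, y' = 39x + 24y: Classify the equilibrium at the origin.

A = [[-24,-15],[39,24]]; det(A-λI) = λ^2 + 9.
λ = 0 ± 3i: zero real part.

center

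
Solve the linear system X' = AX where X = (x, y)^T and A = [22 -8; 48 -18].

Coefficient matrix A = [[22, -8], [48, -18]].
Characteristic polynomial det(A - λI) = λ^2 - 4λ - 12 = 0.
Eigenvalues λ = -2, 6.
For λ=-2: (A-λI) row 1 is [24, -8], so an eigenvector is (-1, -3).
For λ=6: (A-λI) row 1 is [16, -8], so an eigenvector is (1, 2).
General solution: C_1e^(-2t)(-1,-3) + C_2e^(6t)(1,2).

x(t) = -C_1e^(-2t) + C_2e^(6t), y(t) = -3C_1e^(-2t) + 2C_2e^(6t)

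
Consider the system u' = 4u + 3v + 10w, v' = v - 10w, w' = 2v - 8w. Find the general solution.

u(t) = C_1e^(4t) - 5C_2e^(-3t) - 2C_3e^(-4t), v(t) = 5C_2e^(-3t) + 2C_3e^(-4t), w(t) = 2C_2e^(-3t) + C_3e^(-4t)

Coefficient matrix A = [[4, 3, 10], [0, 1, -10], [0, 2, -8]].
det(A - λI) = 0 gives eigenvalues λ = 4, -3, -4.
For λ=4: eigenvector (1,0,0).
For λ=-3: eigenvector (-5,5,2).
For λ=-4: eigenvector (-2,2,1).
General solution: C_1e^(4t)(1,0,0) + C_2e^(-3t)(-5,5,2) + C_3e^(-4t)(-2,2,1).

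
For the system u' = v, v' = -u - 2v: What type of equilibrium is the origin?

stable improper node

A = [[0,1],[-1,-2]]; det(A-λI) = λ^2 + 2λ + 1.
repeated λ = -1 with a single eigenvector.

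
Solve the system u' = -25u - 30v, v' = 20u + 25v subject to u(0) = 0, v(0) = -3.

u(t) = 9e^(5t) - 9e^(-5t), v(t) = -9e^(5t) + 6e^(-5t)

Coefficient matrix A = [[-25, -30], [20, 25]].
Characteristic polynomial det(A - λI) = λ^2 - 25 = 0.
Eigenvalues λ = 5, -5.
For λ=5: (A-λI) row 1 is [-30, -30], so an eigenvector is (1, -1).
For λ=-5: (A-λI) row 1 is [-20, -30], so an eigenvector is (3, -2).
General solution: C_1e^(5t)(1,-1) + C_2e^(-5t)(3,-2).
Applying u(0)=0, v(0)=-3 gives C_1=9, C_2=-3.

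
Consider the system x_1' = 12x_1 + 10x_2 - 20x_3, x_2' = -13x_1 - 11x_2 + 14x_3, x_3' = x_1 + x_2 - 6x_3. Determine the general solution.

Coefficient matrix A = [[12, 10, -20], [-13, -11, 14], [1, 1, -6]].
det(A - λI) = 0 gives eigenvalues λ = 2, -3, -4.
For λ=2: eigenvector (1,-1,0).
For λ=-3: eigenvector (-2,5,1).
For λ=-4: eigenvector (0,2,1).
General solution: C_1e^(2t)(1,-1,0) + C_2e^(-3t)(-2,5,1) + C_3e^(-4t)(0,2,1).

x_1(t) = C_1e^(2t) - 2C_2e^(-3t), x_2(t) = -C_1e^(2t) + 5C_2e^(-3t) + 2C_3e^(-4t), x_3(t) = C_2e^(-3t) + C_3e^(-4t)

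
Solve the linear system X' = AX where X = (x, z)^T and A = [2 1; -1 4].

Coefficient matrix A = [[2, 1], [-1, 4]].
Characteristic polynomial det(A - λI) = λ^2 - 6λ + 9 = 0.
Single eigenvalue λ = 3 with algebraic multiplicity 2.
Eigenvector v = (-1,-1); generalized eigenvector w with (A-λI)w=v is (2,1).
General solution: e^(3t)[K_1·v + K_2·(t·v + w)].

x(t) = -K_1e^(3t) - K_2te^(3t) + 2K_2e^(3t), z(t) = -K_1e^(3t) - K_2te^(3t) + K_2e^(3t)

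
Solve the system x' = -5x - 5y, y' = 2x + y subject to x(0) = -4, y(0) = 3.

x(t) = -3e^(-2t)sin(t) - 4e^(-2t)cos(t), y(t) = e^(-2t)sin(t) + 3e^(-2t)cos(t)

Coefficient matrix A = [[-5, -5], [2, 1]].
Characteristic polynomial det(A - λI) = λ^2 + 4λ + 5 = 0.
Eigenvalues λ = -2 ± i (complex conjugate pair).
For λ=-2+i: an eigenvector is (1,-1) - i(2,-1) = (1 - 2i, -1 + i).
A real fundamental pair from Re and Im of e^((-2+i)t)v: X_1 = e^(-2t)(cos(t)·(1,-1) + sin(t)·(2,-1)), X_2 = e^(-2t)(sin(t)·(1,-1) - cos(t)·(2,-1)).
General solution: C_1X_1 + C_2X_2.
Applying x(0)=-4, y(0)=3 gives C_1=-2, C_2=1.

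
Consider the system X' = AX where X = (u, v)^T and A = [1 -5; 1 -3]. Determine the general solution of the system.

Coefficient matrix A = [[1, -5], [1, -3]].
Characteristic polynomial det(A - λI) = λ^2 + 2λ + 2 = 0.
Eigenvalues λ = -1 ± i (complex conjugate pair).
For λ=-1+i: an eigenvector is (-1,0) - i(-2,-1) = (-1 + 2i, 0 + i).
A real fundamental pair from Re and Im of e^((-1+i)t)v: X_1 = e^(-t)(cos(t)·(-1,0) + sin(t)·(-2,-1)), X_2 = e^(-t)(sin(t)·(-1,0) - cos(t)·(-2,-1)).
General solution: C_1X_1 + C_2X_2.

u(t) = -2C_1e^(-t)sin(t) - C_1e^(-t)cos(t) - C_2e^(-t)sin(t) + 2C_2e^(-t)cos(t), v(t) = -C_1e^(-t)sin(t) + C_2e^(-t)cos(t)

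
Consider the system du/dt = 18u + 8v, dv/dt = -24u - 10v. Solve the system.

u(t) = -c_1e^(2t) + 2c_2e^(6t), v(t) = 2c_1e^(2t) - 3c_2e^(6t)

Coefficient matrix A = [[18, 8], [-24, -10]].
Characteristic polynomial det(A - λI) = λ^2 - 8λ + 12 = 0.
Eigenvalues λ = 2, 6.
For λ=2: (A-λI) row 1 is [16, 8], so an eigenvector is (-1, 2).
For λ=6: (A-λI) row 1 is [12, 8], so an eigenvector is (2, -3).
General solution: c_1e^(2t)(-1,2) + c_2e^(6t)(2,-3).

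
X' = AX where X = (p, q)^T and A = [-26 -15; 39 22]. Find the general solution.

Coefficient matrix A = [[-26, -15], [39, 22]].
Characteristic polynomial det(A - λI) = λ^2 + 4λ + 13 = 0.
Eigenvalues λ = -2 ± 3i (complex conjugate pair).
For λ=-2+3i: an eigenvector is (-1,2) - i(-2,3) = (-1 + 2i, 2 - 3i).
A real fundamental pair from Re and Im of e^((-2+3i)t)v: X_1 = e^(-2t)(cos(3t)·(-1,2) + sin(3t)·(-2,3)), X_2 = e^(-2t)(sin(3t)·(-1,2) - cos(3t)·(-2,3)).
General solution: c_1X_1 + c_2X_2.

p(t) = -2c_1e^(-2t)sin(3t) - c_1e^(-2t)cos(3t) - c_2e^(-2t)sin(3t) + 2c_2e^(-2t)cos(3t), q(t) = 3c_1e^(-2t)sin(3t) + 2c_1e^(-2t)cos(3t) + 2c_2e^(-2t)sin(3t) - 3c_2e^(-2t)cos(3t)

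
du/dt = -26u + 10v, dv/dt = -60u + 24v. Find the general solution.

Coefficient matrix A = [[-26, 10], [-60, 24]].
Characteristic polynomial det(A - λI) = λ^2 + 2λ - 24 = 0.
Eigenvalues λ = -6, 4.
For λ=-6: (A-λI) row 1 is [-20, 10], so an eigenvector is (1, 2).
For λ=4: (A-λI) row 1 is [-30, 10], so an eigenvector is (-1, -3).
General solution: K_1e^(-6t)(1,2) + K_2e^(4t)(-1,-3).

u(t) = K_1e^(-6t) - K_2e^(4t), v(t) = 2K_1e^(-6t) - 3K_2e^(4t)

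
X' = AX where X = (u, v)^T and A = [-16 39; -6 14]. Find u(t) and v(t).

u(t) = -2K_1e^(-t)sin(3t) + 3K_1e^(-t)cos(3t) + 3K_2e^(-t)sin(3t) + 2K_2e^(-t)cos(3t), v(t) = -K_1e^(-t)sin(3t) + K_1e^(-t)cos(3t) + K_2e^(-t)sin(3t) + K_2e^(-t)cos(3t)

Coefficient matrix A = [[-16, 39], [-6, 14]].
Characteristic polynomial det(A - λI) = λ^2 + 2λ + 10 = 0.
Eigenvalues λ = -1 ± 3i (complex conjugate pair).
For λ=-1+3i: an eigenvector is (3,1) - i(-2,-1) = (3 + 2i, 1 + i).
A real fundamental pair from Re and Im of e^((-1+3i)t)v: X_1 = e^(-t)(cos(3t)·(3,1) + sin(3t)·(-2,-1)), X_2 = e^(-t)(sin(3t)·(3,1) - cos(3t)·(-2,-1)).
General solution: K_1X_1 + K_2X_2.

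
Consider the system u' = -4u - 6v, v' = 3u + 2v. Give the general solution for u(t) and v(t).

Coefficient matrix A = [[-4, -6], [3, 2]].
Characteristic polynomial det(A - λI) = λ^2 + 2λ + 10 = 0.
Eigenvalues λ = -1 ± 3i (complex conjugate pair).
For λ=-1+3i: an eigenvector is (1,0) - i(-1,1) = (1 + i, 0 - i).
A real fundamental pair from Re and Im of e^((-1+3i)t)v: X_1 = e^(-t)(cos(3t)·(1,0) + sin(3t)·(-1,1)), X_2 = e^(-t)(sin(3t)·(1,0) - cos(3t)·(-1,1)).
General solution: c_1X_1 + c_2X_2.

u(t) = -c_1e^(-t)sin(3t) + c_1e^(-t)cos(3t) + c_2e^(-t)sin(3t) + c_2e^(-t)cos(3t), v(t) = c_1e^(-t)sin(3t) - c_2e^(-t)cos(3t)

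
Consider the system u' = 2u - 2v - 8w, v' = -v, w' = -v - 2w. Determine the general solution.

Coefficient matrix A = [[2, -2, -8], [0, -1, 0], [0, -1, -2]].
det(A - λI) = 0 gives eigenvalues λ = 2, -2, -1.
For λ=2: eigenvector (1,0,0).
For λ=-2: eigenvector (2,0,1).
For λ=-1: eigenvector (2,-1,1).
General solution: K_1e^(2t)(1,0,0) + K_2e^(-2t)(2,0,1) + K_3e^(-t)(2,-1,1).

u(t) = K_1e^(2t) + 2K_2e^(-2t) + 2K_3e^(-t), v(t) = -K_3e^(-t), w(t) = K_2e^(-2t) + K_3e^(-t)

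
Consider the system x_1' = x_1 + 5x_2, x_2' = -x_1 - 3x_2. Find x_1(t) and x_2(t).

x_1(t) = -2C_1e^(-t)sin(t) - C_1e^(-t)cos(t) - C_2e^(-t)sin(t) + 2C_2e^(-t)cos(t), x_2(t) = C_1e^(-t)sin(t) - C_2e^(-t)cos(t)

Coefficient matrix A = [[1, 5], [-1, -3]].
Characteristic polynomial det(A - λI) = λ^2 + 2λ + 2 = 0.
Eigenvalues λ = -1 ± i (complex conjugate pair).
For λ=-1+i: an eigenvector is (-1,0) - i(-2,1) = (-1 + 2i, 0 - i).
A real fundamental pair from Re and Im of e^((-1+i)t)v: X_1 = e^(-t)(cos(t)·(-1,0) + sin(t)·(-2,1)), X_2 = e^(-t)(sin(t)·(-1,0) - cos(t)·(-2,1)).
General solution: C_1X_1 + C_2X_2.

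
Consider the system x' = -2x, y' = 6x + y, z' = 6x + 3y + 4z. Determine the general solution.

Coefficient matrix A = [[-2, 0, 0], [6, 1, 0], [6, 3, 4]].
det(A - λI) = 0 gives eigenvalues λ = -2, 1, 4.
For λ=-2: eigenvector (1,-2,0).
For λ=1: eigenvector (0,-1,1).
For λ=4: eigenvector (0,0,-1).
General solution: c_1e^(-2t)(1,-2,0) + c_2e^(t)(0,-1,1) + c_3e^(4t)(0,0,-1).

x(t) = c_1e^(-2t), y(t) = -2c_1e^(-2t) - c_2e^(t), z(t) = c_2e^(t) - c_3e^(4t)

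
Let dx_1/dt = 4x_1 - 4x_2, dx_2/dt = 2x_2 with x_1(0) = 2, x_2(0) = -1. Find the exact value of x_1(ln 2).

A = [[4,-4],[0,2]]; eigenvalues λ = 4, 2.
Eigenvectors: (1,0) for λ=4, (-2,-1) for λ=2.
From the initial condition, c_1 = 4, c_2 = 1.
x_1(ln 2) = (4)(2^4)(1) + (1)(2^2)(-2) = 56.

56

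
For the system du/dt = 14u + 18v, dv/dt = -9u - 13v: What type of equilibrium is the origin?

A = [[14,18],[-9,-13]]; det(A-λI) = λ^2 - λ - 20.
λ = -4, 5: opposite signs.

saddle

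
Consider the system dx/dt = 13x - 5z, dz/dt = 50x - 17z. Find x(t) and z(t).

x(t) = -c_1e^(-2t)sin(5t) + c_2e^(-2t)cos(5t), z(t) = -3c_1e^(-2t)sin(5t) + c_1e^(-2t)cos(5t) + c_2e^(-2t)sin(5t) + 3c_2e^(-2t)cos(5t)

Coefficient matrix A = [[13, -5], [50, -17]].
Characteristic polynomial det(A - λI) = λ^2 + 4λ + 29 = 0.
Eigenvalues λ = -2 ± 5i (complex conjugate pair).
For λ=-2+5i: an eigenvector is (0,1) - i(-1,-3) = (0 + i, 1 + 3i).
A real fundamental pair from Re and Im of e^((-2+5i)t)v: X_1 = e^(-2t)(cos(5t)·(0,1) + sin(5t)·(-1,-3)), X_2 = e^(-2t)(sin(5t)·(0,1) - cos(5t)·(-1,-3)).
General solution: c_1X_1 + c_2X_2.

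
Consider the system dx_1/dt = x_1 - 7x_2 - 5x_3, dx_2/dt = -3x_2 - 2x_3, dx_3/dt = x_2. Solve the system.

Coefficient matrix A = [[1, -7, -5], [0, -3, -2], [0, 1, 0]].
det(A - λI) = 0 gives eigenvalues λ = 1, -1, -2.
For λ=1: eigenvector (1,0,0).
For λ=-1: eigenvector (-1,-1,1).
For λ=-2: eigenvector (3,2,-1).
General solution: C_1e^(t)(1,0,0) + C_2e^(-t)(-1,-1,1) + C_3e^(-2t)(3,2,-1).

x_1(t) = C_1e^(t) - C_2e^(-t) + 3C_3e^(-2t), x_2(t) = -C_2e^(-t) + 2C_3e^(-2t), x_3(t) = C_2e^(-t) - C_3e^(-2t)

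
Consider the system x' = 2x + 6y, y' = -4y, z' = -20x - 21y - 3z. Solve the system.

x(t) = K_1e^(2t) - K_2e^(-4t), y(t) = K_2e^(-4t), z(t) = -4K_1e^(2t) + K_2e^(-4t) + K_3e^(-3t)

Coefficient matrix A = [[2, 6, 0], [0, -4, 0], [-20, -21, -3]].
det(A - λI) = 0 gives eigenvalues λ = 2, -4, -3.
For λ=2: eigenvector (1,0,-4).
For λ=-4: eigenvector (-1,1,1).
For λ=-3: eigenvector (0,0,1).
General solution: K_1e^(2t)(1,0,-4) + K_2e^(-4t)(-1,1,1) + K_3e^(-3t)(0,0,1).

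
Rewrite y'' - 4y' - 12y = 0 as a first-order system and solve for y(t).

y(t) = K_1e^(6t) + K_2e^(-2t)

Let x_1 = y, x_2 = y'. Then x_1' = x_2 and x_2' = 12x_1 + 4x_2.
A = [[0,1],[12,4]]; det(A-λI) = λ^2 - 4λ - 12.
Eigenvalues λ = 6, -2 with eigenvectors (1,6), (1,-2).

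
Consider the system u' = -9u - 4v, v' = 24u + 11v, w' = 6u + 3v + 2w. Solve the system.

Coefficient matrix A = [[-9, -4, 0], [24, 11, 0], [6, 3, 2]].
det(A - λI) = 0 gives eigenvalues λ = 2, 3, -1.
For λ=2: eigenvector (0,0,1).
For λ=3: eigenvector (-1,3,3).
For λ=-1: eigenvector (1,-2,0).
General solution: c_1e^(2t)(0,0,1) + c_2e^(3t)(-1,3,3) + c_3e^(-t)(1,-2,0).

u(t) = -c_2e^(3t) + c_3e^(-t), v(t) = 3c_2e^(3t) - 2c_3e^(-t), w(t) = c_1e^(2t) + 3c_2e^(3t)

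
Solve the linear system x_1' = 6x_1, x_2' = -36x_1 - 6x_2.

x_1(t) = K_1e^(6t), x_2(t) = -3K_1e^(6t) - K_2e^(-6t)

Coefficient matrix A = [[6, 0], [-36, -6]].
Characteristic polynomial det(A - λI) = λ^2 - 36 = 0.
Eigenvalues λ = 6, -6.
For λ=6: (A-λI) row 2 is [-36, -12], so an eigenvector is (1, -3).
For λ=-6: (A-λI) row 1 is [12, 0], so an eigenvector is (0, -1).
General solution: K_1e^(6t)(1,-3) + K_2e^(-6t)(0,-1).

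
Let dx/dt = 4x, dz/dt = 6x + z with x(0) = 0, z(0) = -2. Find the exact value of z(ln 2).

A = [[4,0],[6,1]]; eigenvalues λ = 4, 1.
Eigenvectors: (-1,-2) for λ=4, (0,1) for λ=1.
From the initial condition, c_1 = 0, c_2 = -2.
z(ln 2) = (0)(2^4)(-2) + (-2)(2^1)(1) = -4.

-4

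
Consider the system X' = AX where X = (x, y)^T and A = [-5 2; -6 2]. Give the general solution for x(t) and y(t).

x(t) = 2c_1e^(-2t) - c_2e^(-t), y(t) = 3c_1e^(-2t) - 2c_2e^(-t)

Coefficient matrix A = [[-5, 2], [-6, 2]].
Characteristic polynomial det(A - λI) = λ^2 + 3λ + 2 = 0.
Eigenvalues λ = -2, -1.
For λ=-2: (A-λI) row 1 is [-3, 2], so an eigenvector is (2, 3).
For λ=-1: (A-λI) row 1 is [-4, 2], so an eigenvector is (-1, -2).
General solution: c_1e^(-2t)(2,3) + c_2e^(-t)(-1,-2).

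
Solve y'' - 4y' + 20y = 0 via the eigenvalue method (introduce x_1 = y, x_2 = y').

y(t) = C_1e^(2t)cos(4t) + C_2e^(2t)sin(4t)

Let x_1 = y, x_2 = y'. Then x_1' = x_2 and x_2' = -20x_1 + 4x_2.
A = [[0,1],[-20,4]]; det(A-λI) = λ^2 - 4λ + 20.
Eigenvalues λ = 2 ± 4i.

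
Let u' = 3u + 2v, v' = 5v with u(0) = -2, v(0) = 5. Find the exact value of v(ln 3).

1215

A = [[3,2],[0,5]]; eigenvalues λ = 3, 5.
Eigenvectors: (1,0) for λ=3, (-1,-1) for λ=5.
From the initial condition, c_1 = -7, c_2 = -5.
v(ln 3) = (-7)(3^3)(0) + (-5)(3^5)(-1) = 1215.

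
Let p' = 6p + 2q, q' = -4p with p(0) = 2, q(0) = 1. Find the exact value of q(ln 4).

-1184

A = [[6,2],[-4,0]]; eigenvalues λ = 2, 4.
Eigenvectors: (1,-2) for λ=2, (1,-1) for λ=4.
From the initial condition, c_1 = -3, c_2 = 5.
q(ln 4) = (-3)(4^2)(-2) + (5)(4^4)(-1) = -1184.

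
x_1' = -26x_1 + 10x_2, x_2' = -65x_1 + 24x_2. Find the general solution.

Coefficient matrix A = [[-26, 10], [-65, 24]].
Characteristic polynomial det(A - λI) = λ^2 + 2λ + 26 = 0.
Eigenvalues λ = -1 ± 5i (complex conjugate pair).
For λ=-1+5i: an eigenvector is (1,2) - i(-1,-3) = (1 + i, 2 + 3i).
A real fundamental pair from Re and Im of e^((-1+5i)t)v: X_1 = e^(-t)(cos(5t)·(1,2) + sin(5t)·(-1,-3)), X_2 = e^(-t)(sin(5t)·(1,2) - cos(5t)·(-1,-3)).
General solution: c_1X_1 + c_2X_2.

x_1(t) = -c_1e^(-t)sin(5t) + c_1e^(-t)cos(5t) + c_2e^(-t)sin(5t) + c_2e^(-t)cos(5t), x_2(t) = -3c_1e^(-t)sin(5t) + 2c_1e^(-t)cos(5t) + 2c_2e^(-t)sin(5t) + 3c_2e^(-t)cos(5t)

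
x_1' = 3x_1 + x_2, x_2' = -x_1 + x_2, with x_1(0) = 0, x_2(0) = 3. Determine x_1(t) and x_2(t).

x_1(t) = 3te^(2t), x_2(t) = -3te^(2t) + 3e^(2t)

Coefficient matrix A = [[3, 1], [-1, 1]].
Characteristic polynomial det(A - λI) = λ^2 - 4λ + 4 = 0.
Single eigenvalue λ = 2 with algebraic multiplicity 2.
Eigenvector v = (1,-1); generalized eigenvector w with (A-λI)w=v is (3,-2).
General solution: e^(2t)[C_1·v + C_2·(t·v + w)].
Applying x_1(0)=0, x_2(0)=3 gives C_1=-9, C_2=3.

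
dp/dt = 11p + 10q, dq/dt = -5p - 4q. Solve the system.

p(t) = c_1e^(t) - 2c_2e^(6t), q(t) = -c_1e^(t) + c_2e^(6t)

Coefficient matrix A = [[11, 10], [-5, -4]].
Characteristic polynomial det(A - λI) = λ^2 - 7λ + 6 = 0.
Eigenvalues λ = 1, 6.
For λ=1: (A-λI) row 1 is [10, 10], so an eigenvector is (1, -1).
For λ=6: (A-λI) row 1 is [5, 10], so an eigenvector is (-2, 1).
General solution: c_1e^(t)(1,-1) + c_2e^(6t)(-2,1).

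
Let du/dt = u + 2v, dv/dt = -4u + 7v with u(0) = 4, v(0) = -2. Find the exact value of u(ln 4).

A = [[1,2],[-4,7]]; eigenvalues λ = 3, 5.
Eigenvectors: (-1,-1) for λ=3, (1,2) for λ=5.
From the initial condition, c_1 = -10, c_2 = -6.
u(ln 4) = (-10)(4^3)(-1) + (-6)(4^5)(1) = -5504.

-5504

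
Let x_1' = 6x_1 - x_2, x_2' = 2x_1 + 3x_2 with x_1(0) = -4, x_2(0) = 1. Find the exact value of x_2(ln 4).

A = [[6,-1],[2,3]]; eigenvalues λ = 4, 5.
Eigenvectors: (1,2) for λ=4, (1,1) for λ=5.
From the initial condition, c_1 = 5, c_2 = -9.
x_2(ln 4) = (5)(4^4)(2) + (-9)(4^5)(1) = -6656.

-6656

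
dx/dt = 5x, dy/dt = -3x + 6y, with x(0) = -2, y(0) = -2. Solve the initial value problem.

Coefficient matrix A = [[5, 0], [-3, 6]].
Characteristic polynomial det(A - λI) = λ^2 - 11λ + 30 = 0.
Eigenvalues λ = 5, 6.
For λ=5: (A-λI) row 2 is [-3, 1], so an eigenvector is (1, 3).
For λ=6: (A-λI) row 1 is [-1, 0], so an eigenvector is (0, -1).
General solution: K_1e^(5t)(1,3) + K_2e^(6t)(0,-1).
Applying x(0)=-2, y(0)=-2 gives K_1=-2, K_2=-4.

x(t) = -2e^(5t), y(t) = 4e^(6t) - 6e^(5t)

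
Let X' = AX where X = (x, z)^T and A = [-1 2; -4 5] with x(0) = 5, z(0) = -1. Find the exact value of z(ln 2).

-74

A = [[-1,2],[-4,5]]; eigenvalues λ = 1, 3.
Eigenvectors: (-1,-1) for λ=1, (1,2) for λ=3.
From the initial condition, c_1 = -11, c_2 = -6.
z(ln 2) = (-11)(2^1)(-1) + (-6)(2^3)(2) = -74.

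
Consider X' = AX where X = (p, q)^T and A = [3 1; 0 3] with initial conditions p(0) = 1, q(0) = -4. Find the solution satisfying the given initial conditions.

p(t) = -4te^(3t) + e^(3t), q(t) = -4e^(3t)

Coefficient matrix A = [[3, 1], [0, 3]].
Characteristic polynomial det(A - λI) = λ^2 - 6λ + 9 = 0.
Single eigenvalue λ = 3 with algebraic multiplicity 2.
Eigenvector v = (-1,0); generalized eigenvector w with (A-λI)w=v is (1,-1).
General solution: e^(3t)[K_1·v + K_2·(t·v + w)].
Applying p(0)=1, q(0)=-4 gives K_1=3, K_2=4.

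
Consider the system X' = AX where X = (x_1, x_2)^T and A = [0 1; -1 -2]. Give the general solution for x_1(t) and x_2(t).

Coefficient matrix A = [[0, 1], [-1, -2]].
Characteristic polynomial det(A - λI) = λ^2 + 2λ + 1 = 0.
Single eigenvalue λ = -1 with algebraic multiplicity 2.
Eigenvector v = (-1,1); generalized eigenvector w with (A-λI)w=v is (-3,2).
General solution: e^(-t)[K_1·v + K_2·(t·v + w)].

x_1(t) = -K_1e^(-t) - K_2te^(-t) - 3K_2e^(-t), x_2(t) = K_1e^(-t) + K_2te^(-t) + 2K_2e^(-t)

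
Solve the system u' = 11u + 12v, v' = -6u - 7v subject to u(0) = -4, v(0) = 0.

u(t) = -8e^(5t) + 4e^(-t), v(t) = 4e^(5t) - 4e^(-t)

Coefficient matrix A = [[11, 12], [-6, -7]].
Characteristic polynomial det(A - λI) = λ^2 - 4λ - 5 = 0.
Eigenvalues λ = -1, 5.
For λ=-1: (A-λI) row 1 is [12, 12], so an eigenvector is (-1, 1).
For λ=5: (A-λI) row 1 is [6, 12], so an eigenvector is (-2, 1).
General solution: C_1e^(-t)(-1,1) + C_2e^(5t)(-2,1).
Applying u(0)=-4, v(0)=0 gives C_1=-4, C_2=4.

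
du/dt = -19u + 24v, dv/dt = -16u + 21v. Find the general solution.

Coefficient matrix A = [[-19, 24], [-16, 21]].
Characteristic polynomial det(A - λI) = λ^2 - 2λ - 15 = 0.
Eigenvalues λ = -3, 5.
For λ=-3: (A-λI) row 1 is [-16, 24], so an eigenvector is (3, 2).
For λ=5: (A-λI) row 1 is [-24, 24], so an eigenvector is (-1, -1).
General solution: c_1e^(-3t)(3,2) + c_2e^(5t)(-1,-1).

u(t) = 3c_1e^(-3t) - c_2e^(5t), v(t) = 2c_1e^(-3t) - c_2e^(5t)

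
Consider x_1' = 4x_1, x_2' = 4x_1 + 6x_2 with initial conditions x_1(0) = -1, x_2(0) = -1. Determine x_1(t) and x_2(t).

x_1(t) = -e^(4t), x_2(t) = -3e^(6t) + 2e^(4t)

Coefficient matrix A = [[4, 0], [4, 6]].
Characteristic polynomial det(A - λI) = λ^2 - 10λ + 24 = 0.
Eigenvalues λ = 4, 6.
For λ=4: (A-λI) row 2 is [4, 2], so an eigenvector is (1, -2).
For λ=6: (A-λI) row 1 is [-2, 0], so an eigenvector is (0, -1).
General solution: C_1e^(4t)(1,-2) + C_2e^(6t)(0,-1).
Applying x_1(0)=-1, x_2(0)=-1 gives C_1=-1, C_2=3.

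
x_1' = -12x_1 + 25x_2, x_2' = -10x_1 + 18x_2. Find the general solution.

Coefficient matrix A = [[-12, 25], [-10, 18]].
Characteristic polynomial det(A - λI) = λ^2 - 6λ + 34 = 0.
Eigenvalues λ = 3 ± 5i (complex conjugate pair).
For λ=3+5i: an eigenvector is (-2,-1) - i(1,1) = (-2 - i, -1 - i).
A real fundamental pair from Re and Im of e^((3+5i)t)v: X_1 = e^(3t)(cos(5t)·(-2,-1) + sin(5t)·(1,1)), X_2 = e^(3t)(sin(5t)·(-2,-1) - cos(5t)·(1,1)).
General solution: c_1X_1 + c_2X_2.

x_1(t) = c_1e^(3t)sin(5t) - 2c_1e^(3t)cos(5t) - 2c_2e^(3t)sin(5t) - c_2e^(3t)cos(5t), x_2(t) = c_1e^(3t)sin(5t) - c_1e^(3t)cos(5t) - c_2e^(3t)sin(5t) - c_2e^(3t)cos(5t)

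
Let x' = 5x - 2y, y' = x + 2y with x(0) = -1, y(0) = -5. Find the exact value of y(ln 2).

A = [[5,-2],[1,2]]; eigenvalues λ = 3, 4.
Eigenvectors: (1,1) for λ=3, (-2,-1) for λ=4.
From the initial condition, c_1 = -9, c_2 = -4.
y(ln 2) = (-9)(2^3)(1) + (-4)(2^4)(-1) = -8.

-8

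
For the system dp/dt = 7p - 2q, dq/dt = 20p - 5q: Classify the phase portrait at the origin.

A = [[7,-2],[20,-5]]; det(A-λI) = λ^2 - 2λ + 5.
λ = 1 ± 2i: positive real part.

unstable spiral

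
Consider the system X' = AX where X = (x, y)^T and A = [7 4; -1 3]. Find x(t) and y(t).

x(t) = 2K_1e^(5t) + 2K_2te^(5t) - K_2e^(5t), y(t) = -K_1e^(5t) - K_2te^(5t) + K_2e^(5t)

Coefficient matrix A = [[7, 4], [-1, 3]].
Characteristic polynomial det(A - λI) = λ^2 - 10λ + 25 = 0.
Single eigenvalue λ = 5 with algebraic multiplicity 2.
Eigenvector v = (2,-1); generalized eigenvector w with (A-λI)w=v is (-1,1).
General solution: e^(5t)[K_1·v + K_2·(t·v + w)].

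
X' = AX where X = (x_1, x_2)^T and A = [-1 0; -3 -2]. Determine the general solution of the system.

x_1(t) = K_2e^(-t), x_2(t) = K_1e^(-2t) - 3K_2e^(-t)

Coefficient matrix A = [[-1, 0], [-3, -2]].
Characteristic polynomial det(A - λI) = λ^2 + 3λ + 2 = 0.
Eigenvalues λ = -2, -1.
For λ=-2: (A-λI) row 1 is [1, 0], so an eigenvector is (0, 1).
For λ=-1: (A-λI) row 2 is [-3, -1], so an eigenvector is (1, -3).
General solution: K_1e^(-2t)(0,1) + K_2e^(-t)(1,-3).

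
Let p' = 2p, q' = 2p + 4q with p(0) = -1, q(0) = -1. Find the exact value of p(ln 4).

-16

A = [[2,0],[2,4]]; eigenvalues λ = 4, 2.
Eigenvectors: (0,1) for λ=4, (1,-1) for λ=2.
From the initial condition, c_1 = -2, c_2 = -1.
p(ln 4) = (-2)(4^4)(0) + (-1)(4^2)(1) = -16.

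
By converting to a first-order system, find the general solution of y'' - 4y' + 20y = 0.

Let x_1 = y, x_2 = y'. Then x_1' = x_2 and x_2' = -20x_1 + 4x_2.
A = [[0,1],[-20,4]]; det(A-λI) = λ^2 - 4λ + 20.
Eigenvalues λ = 2 ± 4i.

y(t) = K_1e^(2t)cos(4t) + K_2e^(2t)sin(4t)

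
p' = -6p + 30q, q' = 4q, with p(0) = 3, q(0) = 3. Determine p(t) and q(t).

Coefficient matrix A = [[-6, 30], [0, 4]].
Characteristic polynomial det(A - λI) = λ^2 + 2λ - 24 = 0.
Eigenvalues λ = 4, -6.
For λ=4: (A-λI) row 1 is [-10, 30], so an eigenvector is (3, 1).
For λ=-6: (A-λI) row 1 is [0, 30], so an eigenvector is (1, 0).
General solution: K_1e^(4t)(3,1) + K_2e^(-6t)(1,0).
Applying p(0)=3, q(0)=3 gives K_1=3, K_2=-6.

p(t) = 9e^(4t) - 6e^(-6t), q(t) = 3e^(4t)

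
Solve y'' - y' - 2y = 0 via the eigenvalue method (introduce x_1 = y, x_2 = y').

y(t) = C_1e^(-t) + C_2e^(2t)

Let x_1 = y, x_2 = y'. Then x_1' = x_2 and x_2' = 2x_1 + x_2.
A = [[0,1],[2,1]]; det(A-λI) = λ^2 - λ - 2.
Eigenvalues λ = -1, 2 with eigenvectors (1,-1), (1,2).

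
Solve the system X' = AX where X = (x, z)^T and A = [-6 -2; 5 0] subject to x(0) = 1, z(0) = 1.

x(t) = -5e^(-3t)sin(t) + e^(-3t)cos(t), z(t) = 8e^(-3t)sin(t) + e^(-3t)cos(t)

Coefficient matrix A = [[-6, -2], [5, 0]].
Characteristic polynomial det(A - λI) = λ^2 + 6λ + 10 = 0.
Eigenvalues λ = -3 ± i (complex conjugate pair).
For λ=-3+i: an eigenvector is (-1,2) - i(-1,1) = (-1 + i, 2 - i).
A real fundamental pair from Re and Im of e^((-3+i)t)v: X_1 = e^(-3t)(cos(t)·(-1,2) + sin(t)·(-1,1)), X_2 = e^(-3t)(sin(t)·(-1,2) - cos(t)·(-1,1)).
General solution: C_1X_1 + C_2X_2.
Applying x(0)=1, z(0)=1 gives C_1=2, C_2=3.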